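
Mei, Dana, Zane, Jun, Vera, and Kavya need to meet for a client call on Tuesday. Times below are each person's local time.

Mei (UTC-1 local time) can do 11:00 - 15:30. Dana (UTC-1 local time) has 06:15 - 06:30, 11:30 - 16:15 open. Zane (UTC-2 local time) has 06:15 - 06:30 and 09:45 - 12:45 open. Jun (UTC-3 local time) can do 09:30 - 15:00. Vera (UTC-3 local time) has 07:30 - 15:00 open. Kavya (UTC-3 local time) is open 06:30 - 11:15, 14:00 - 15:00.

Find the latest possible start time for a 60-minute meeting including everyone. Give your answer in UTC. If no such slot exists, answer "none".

13:15

Mei in UTC: 12:00-16:30 (add 1h to convert from UTC-1).
Dana in UTC: 07:15-07:30, 12:30-17:15 (add 1h to convert from UTC-1).
Zane in UTC: 08:15-08:30, 11:45-14:45 (add 2h to convert from UTC-2).
Jun in UTC: 12:30-18:00 (add 3h to convert from UTC-3).
Vera in UTC: 10:30-18:00 (add 3h to convert from UTC-3).
Kavya in UTC: 09:30-14:15, 17:00-18:00 (add 3h to convert from UTC-3).
Mei ∩ Dana: 12:30-16:30.
Mei ∩ Dana ∩ Zane: 12:30-14:45.
Mei ∩ Dana ∩ Zane ∩ Jun: 12:30-14:45.
Mei ∩ Dana ∩ Zane ∩ Jun ∩ Vera: 12:30-14:45.
Mei ∩ Dana ∩ Zane ∩ Jun ∩ Vera ∩ Kavya: 12:30-14:15.
Those are the intersection windows.
The last common window of at least 60 minutes is 12:30-14:15; a 60-minute meeting can start as late as 13:15 and still end by 14:15.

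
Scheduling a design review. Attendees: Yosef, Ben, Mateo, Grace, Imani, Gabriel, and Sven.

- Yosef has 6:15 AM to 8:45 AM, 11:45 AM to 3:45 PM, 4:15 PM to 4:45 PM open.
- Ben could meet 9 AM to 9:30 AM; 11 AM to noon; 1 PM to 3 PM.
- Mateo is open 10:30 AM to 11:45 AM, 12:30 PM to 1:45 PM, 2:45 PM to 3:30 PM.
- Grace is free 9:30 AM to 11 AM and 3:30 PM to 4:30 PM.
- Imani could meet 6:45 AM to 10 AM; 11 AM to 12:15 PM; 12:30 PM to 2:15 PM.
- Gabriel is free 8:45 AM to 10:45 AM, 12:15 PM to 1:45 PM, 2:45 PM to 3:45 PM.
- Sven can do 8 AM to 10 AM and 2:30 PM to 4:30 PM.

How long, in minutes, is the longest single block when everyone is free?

Yosef ∩ Ben: 11:45-12:00, 13:00-15:00.
Yosef ∩ Ben ∩ Mateo: 13:00-13:45, 14:45-15:00.
Yosef ∩ Ben ∩ Mateo ∩ Grace: ∅.
Yosef ∩ Ben ∩ Mateo ∩ Grace ∩ Imani: ∅.
Yosef ∩ Ben ∩ Mateo ∩ Grace ∩ Imani ∩ Gabriel: ∅.
Yosef ∩ Ben ∩ Mateo ∩ Grace ∩ Imani ∩ Gabriel ∩ Sven: ∅.
There is no time when everyone is free.
No common window exists, so the longest block is 0 minutes.

0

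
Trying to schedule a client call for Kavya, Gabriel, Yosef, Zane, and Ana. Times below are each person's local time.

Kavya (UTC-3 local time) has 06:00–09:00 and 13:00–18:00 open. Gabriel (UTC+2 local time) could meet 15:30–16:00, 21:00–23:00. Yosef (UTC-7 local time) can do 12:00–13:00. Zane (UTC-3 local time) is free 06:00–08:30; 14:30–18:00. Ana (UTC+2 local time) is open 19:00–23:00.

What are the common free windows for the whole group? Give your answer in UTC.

19:00-20:00

Kavya in UTC: 09:00-12:00, 16:00-21:00 (add 3h to convert from UTC-3).
Gabriel in UTC: 13:30-14:00, 19:00-21:00 (subtract 2h to convert from UTC+2).
Yosef in UTC: 19:00-20:00 (add 7h to convert from UTC-7).
Zane in UTC: 09:00-11:30, 17:30-21:00 (add 3h to convert from UTC-3).
Ana in UTC: 17:00-21:00 (subtract 2h to convert from UTC+2).
Kavya ∩ Gabriel: 19:00-21:00.
Kavya ∩ Gabriel ∩ Yosef: 19:00-20:00.
Kavya ∩ Gabriel ∩ Yosef ∩ Zane: 19:00-20:00.
Kavya ∩ Gabriel ∩ Yosef ∩ Zane ∩ Ana: 19:00-20:00.
Those are the intersection windows.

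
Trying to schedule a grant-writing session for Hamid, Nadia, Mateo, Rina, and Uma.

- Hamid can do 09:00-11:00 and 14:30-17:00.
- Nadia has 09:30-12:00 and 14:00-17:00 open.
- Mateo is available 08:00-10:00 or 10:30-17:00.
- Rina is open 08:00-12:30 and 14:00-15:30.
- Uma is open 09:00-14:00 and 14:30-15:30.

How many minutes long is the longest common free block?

Hamid ∩ Nadia: 09:30-11:00, 14:30-17:00.
Hamid ∩ Nadia ∩ Mateo: 09:30-10:00, 10:30-11:00, 14:30-17:00.
Hamid ∩ Nadia ∩ Mateo ∩ Rina: 09:30-10:00, 10:30-11:00, 14:30-15:30.
Hamid ∩ Nadia ∩ Mateo ∩ Rina ∩ Uma: 09:30-10:00, 10:30-11:00, 14:30-15:30.
So the common availability across everyone is 09:30-10:00, 10:30-11:00, 14:30-15:30.
The longest is 14:30-15:30 at 60 minutes.

60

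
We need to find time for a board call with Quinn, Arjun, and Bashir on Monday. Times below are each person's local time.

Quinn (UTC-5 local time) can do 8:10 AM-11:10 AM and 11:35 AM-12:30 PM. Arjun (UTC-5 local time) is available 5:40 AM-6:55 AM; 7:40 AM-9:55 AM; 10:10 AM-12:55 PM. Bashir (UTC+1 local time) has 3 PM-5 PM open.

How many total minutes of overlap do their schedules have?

105

Quinn in UTC: 13:10-16:10, 16:35-17:30 (add 5h to convert from UTC-5).
Arjun in UTC: 10:40-11:55, 12:40-14:55, 15:10-17:55 (add 5h to convert from UTC-5).
Bashir in UTC: 14:00-16:00 (subtract 1h to convert from UTC+1).
Quinn ∩ Arjun: 13:10-14:55, 15:10-16:10, 16:35-17:30.
Quinn ∩ Arjun ∩ Bashir: 14:00-14:55, 15:10-16:00.
So the common availability across everyone is 14:00-14:55, 15:10-16:00.
Summing the common windows: 55 + 50 = 105 minutes.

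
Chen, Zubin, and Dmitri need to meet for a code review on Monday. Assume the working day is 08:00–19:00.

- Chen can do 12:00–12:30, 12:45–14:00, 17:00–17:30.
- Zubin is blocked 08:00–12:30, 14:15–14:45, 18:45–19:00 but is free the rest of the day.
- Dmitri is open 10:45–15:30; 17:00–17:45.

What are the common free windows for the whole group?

12:45-14:00, 17:00-17:30

Chen free: 12:00-12:30, 12:45-14:00, 17:00-17:30.
Zubin free: 12:30-14:15, 14:45-18:45 (invert busy blocks within the working day).
Dmitri free: 10:45-15:30, 17:00-17:45.
Chen ∩ Zubin: 12:45-14:00, 17:00-17:30.
Chen ∩ Zubin ∩ Dmitri: 12:45-14:00, 17:00-17:30.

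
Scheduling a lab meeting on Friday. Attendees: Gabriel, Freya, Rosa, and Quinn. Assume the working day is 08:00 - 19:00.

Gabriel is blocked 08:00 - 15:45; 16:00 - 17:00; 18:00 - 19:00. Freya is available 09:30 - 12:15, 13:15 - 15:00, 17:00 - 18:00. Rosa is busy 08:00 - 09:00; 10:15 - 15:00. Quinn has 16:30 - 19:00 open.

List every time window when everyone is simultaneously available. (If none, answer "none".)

Gabriel free: 15:45-16:00, 17:00-18:00 (invert busy blocks within the working day).
Freya free: 09:30-12:15, 13:15-15:00, 17:00-18:00.
Rosa free: 09:00-10:15, 15:00-19:00 (invert busy blocks within the working day).
Quinn free: 16:30-19:00.
Gabriel ∩ Freya: 17:00-18:00.
Gabriel ∩ Freya ∩ Rosa: 17:00-18:00.
Gabriel ∩ Freya ∩ Rosa ∩ Quinn: 17:00-18:00.

17:00-18:00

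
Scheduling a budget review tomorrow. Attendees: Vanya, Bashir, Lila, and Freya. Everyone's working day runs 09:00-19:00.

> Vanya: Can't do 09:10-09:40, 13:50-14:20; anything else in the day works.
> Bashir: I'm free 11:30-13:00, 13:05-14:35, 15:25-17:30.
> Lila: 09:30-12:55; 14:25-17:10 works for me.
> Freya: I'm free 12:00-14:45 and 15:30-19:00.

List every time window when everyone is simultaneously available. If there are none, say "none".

Vanya free: 09:00-09:10, 09:40-13:50, 14:20-19:00 (invert busy blocks within the working day).
Bashir free: 11:30-13:00, 13:05-14:35, 15:25-17:30.
Lila free: 09:30-12:55, 14:25-17:10.
Freya free: 12:00-14:45, 15:30-19:00.
Vanya ∩ Bashir: 11:30-13:00, 13:05-13:50, 14:20-14:35, 15:25-17:30.
Vanya ∩ Bashir ∩ Lila: 11:30-12:55, 14:25-14:35, 15:25-17:10.
Vanya ∩ Bashir ∩ Lila ∩ Freya: 12:00-12:55, 14:25-14:35, 15:30-17:10.
So the common availability across everyone is 12:00-12:55, 14:25-14:35, 15:30-17:10.

12:00-12:55, 14:25-14:35, 15:30-17:10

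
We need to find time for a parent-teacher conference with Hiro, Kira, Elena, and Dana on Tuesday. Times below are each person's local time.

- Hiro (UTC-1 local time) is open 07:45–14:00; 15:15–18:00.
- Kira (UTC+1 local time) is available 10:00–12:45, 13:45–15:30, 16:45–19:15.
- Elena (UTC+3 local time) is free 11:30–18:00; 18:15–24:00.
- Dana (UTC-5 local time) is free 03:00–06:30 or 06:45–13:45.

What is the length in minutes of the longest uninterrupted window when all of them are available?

Hiro in UTC: 08:45-15:00, 16:15-19:00 (add 1h to convert from UTC-1).
Kira in UTC: 09:00-11:45, 12:45-14:30, 15:45-18:15 (subtract 1h to convert from UTC+1).
Elena in UTC: 08:30-15:00, 15:15-21:00 (subtract 3h to convert from UTC+3).
Dana in UTC: 08:00-11:30, 11:45-18:45 (add 5h to convert from UTC-5).
Hiro ∩ Kira: 09:00-11:45, 12:45-14:30, 16:15-18:15.
Hiro ∩ Kira ∩ Elena: 09:00-11:45, 12:45-14:30, 16:15-18:15.
Hiro ∩ Kira ∩ Elena ∩ Dana: 09:00-11:30, 12:45-14:30, 16:15-18:15.
The longest is 09:00-11:30 at 150 minutes.

150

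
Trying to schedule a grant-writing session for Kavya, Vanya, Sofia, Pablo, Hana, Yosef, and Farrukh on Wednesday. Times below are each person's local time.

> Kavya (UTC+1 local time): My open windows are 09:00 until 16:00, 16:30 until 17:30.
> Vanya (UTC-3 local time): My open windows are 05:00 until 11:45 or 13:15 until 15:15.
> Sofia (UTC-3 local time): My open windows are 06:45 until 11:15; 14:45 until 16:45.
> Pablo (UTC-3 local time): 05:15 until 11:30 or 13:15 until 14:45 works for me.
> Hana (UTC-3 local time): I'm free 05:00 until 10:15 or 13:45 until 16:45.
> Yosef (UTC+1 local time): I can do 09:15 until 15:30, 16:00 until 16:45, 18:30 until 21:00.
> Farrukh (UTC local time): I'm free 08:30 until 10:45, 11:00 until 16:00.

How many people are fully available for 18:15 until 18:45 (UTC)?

3

Kavya in UTC: 08:00-15:00, 15:30-16:30 (subtract 1h to convert from UTC+1).
Vanya in UTC: 08:00-14:45, 16:15-18:15 (add 3h to convert from UTC-3).
Sofia in UTC: 09:45-14:15, 17:45-19:45 (add 3h to convert from UTC-3).
Pablo in UTC: 08:15-14:30, 16:15-17:45 (add 3h to convert from UTC-3).
Hana in UTC: 08:00-13:15, 16:45-19:45 (add 3h to convert from UTC-3).
Yosef in UTC: 08:15-14:30, 15:00-15:45, 17:30-20:00 (subtract 1h to convert from UTC+1).
Farrukh in UTC: 08:30-10:45, 11:00-16:00.
Sofia, Hana, and Yosef can make the full 18:15-18:45 slot — that's 3.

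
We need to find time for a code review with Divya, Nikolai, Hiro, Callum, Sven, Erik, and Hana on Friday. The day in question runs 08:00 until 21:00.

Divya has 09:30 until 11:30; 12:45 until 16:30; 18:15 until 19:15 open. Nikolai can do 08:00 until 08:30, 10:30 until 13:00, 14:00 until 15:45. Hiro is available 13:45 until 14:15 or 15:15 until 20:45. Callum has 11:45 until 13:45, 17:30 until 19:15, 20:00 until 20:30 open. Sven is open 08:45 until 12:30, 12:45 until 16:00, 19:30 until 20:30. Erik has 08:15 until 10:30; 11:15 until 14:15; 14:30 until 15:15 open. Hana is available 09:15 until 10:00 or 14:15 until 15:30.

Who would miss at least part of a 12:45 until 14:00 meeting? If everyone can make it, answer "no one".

Divya: free for 12:45-14:00. Nikolai: not fully free for 12:45-14:00. Hiro: not fully free for 12:45-14:00. Callum: not fully free for 12:45-14:00. Sven: free for 12:45-14:00. Erik: free for 12:45-14:00. Hana: not fully free for 12:45-14:00.

Callum, Hana, Hiro, Nikolai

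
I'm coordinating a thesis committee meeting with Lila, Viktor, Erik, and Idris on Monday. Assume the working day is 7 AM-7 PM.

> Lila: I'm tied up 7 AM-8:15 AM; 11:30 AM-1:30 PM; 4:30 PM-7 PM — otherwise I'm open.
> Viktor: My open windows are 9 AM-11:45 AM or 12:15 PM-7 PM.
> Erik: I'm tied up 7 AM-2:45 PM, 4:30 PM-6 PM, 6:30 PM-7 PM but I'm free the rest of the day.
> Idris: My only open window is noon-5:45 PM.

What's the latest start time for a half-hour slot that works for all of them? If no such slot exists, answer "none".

16:00

Lila free: 08:15-11:30, 13:30-16:30 (invert busy blocks within the working day).
Viktor free: 09:00-11:45, 12:15-19:00.
Erik free: 14:45-16:30, 18:00-18:30 (invert busy blocks within the working day).
Idris free: 12:00-17:45.
Lila ∩ Viktor: 09:00-11:30, 13:30-16:30.
Lila ∩ Viktor ∩ Erik: 14:45-16:30.
Lila ∩ Viktor ∩ Erik ∩ Idris: 14:45-16:30.
The last common window of at least 30 minutes is 14:45-16:30; a 30-minute meeting can start as late as 16:00 and still end by 16:30.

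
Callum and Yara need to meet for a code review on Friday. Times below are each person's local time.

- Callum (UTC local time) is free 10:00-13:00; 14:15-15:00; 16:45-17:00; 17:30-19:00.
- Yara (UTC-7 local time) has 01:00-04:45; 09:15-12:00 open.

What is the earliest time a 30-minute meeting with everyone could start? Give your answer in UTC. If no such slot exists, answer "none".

10:00

Callum in UTC: 10:00-13:00, 14:15-15:00, 16:45-17:00, 17:30-19:00.
Yara in UTC: 08:00-11:45, 16:15-19:00 (add 7h to convert from UTC-7).
Callum ∩ Yara: 10:00-11:45, 16:45-17:00, 17:30-19:00.
The first common window of at least 30 minutes is 10:00-11:45, so the earliest start is 10:00.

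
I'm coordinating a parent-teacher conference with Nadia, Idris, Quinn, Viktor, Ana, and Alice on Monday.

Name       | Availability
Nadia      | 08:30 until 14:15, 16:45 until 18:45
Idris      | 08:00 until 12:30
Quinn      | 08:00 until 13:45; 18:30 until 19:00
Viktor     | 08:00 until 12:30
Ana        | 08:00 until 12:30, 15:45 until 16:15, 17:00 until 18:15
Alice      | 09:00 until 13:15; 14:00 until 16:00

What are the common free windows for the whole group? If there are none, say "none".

Nadia ∩ Idris: 08:30-12:30.
Nadia ∩ Idris ∩ Quinn: 08:30-12:30.
Nadia ∩ Idris ∩ Quinn ∩ Viktor: 08:30-12:30.
Nadia ∩ Idris ∩ Quinn ∩ Viktor ∩ Ana: 08:30-12:30.
Nadia ∩ Idris ∩ Quinn ∩ Viktor ∩ Ana ∩ Alice: 09:00-12:30.
So the common availability across everyone is 09:00-12:30.

09:00-12:30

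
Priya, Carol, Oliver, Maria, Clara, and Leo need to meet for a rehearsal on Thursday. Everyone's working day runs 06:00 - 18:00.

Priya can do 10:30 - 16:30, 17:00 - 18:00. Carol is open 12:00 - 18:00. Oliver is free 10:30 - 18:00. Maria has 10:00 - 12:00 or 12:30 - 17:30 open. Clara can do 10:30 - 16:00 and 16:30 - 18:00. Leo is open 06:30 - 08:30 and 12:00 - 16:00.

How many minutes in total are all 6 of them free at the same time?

Priya ∩ Carol: 12:00-16:30, 17:00-18:00.
Priya ∩ Carol ∩ Oliver: 12:00-16:30, 17:00-18:00.
Priya ∩ Carol ∩ Oliver ∩ Maria: 12:30-16:30, 17:00-17:30.
Priya ∩ Carol ∩ Oliver ∩ Maria ∩ Clara: 12:30-16:00, 17:00-17:30.
Priya ∩ Carol ∩ Oliver ∩ Maria ∩ Clara ∩ Leo: 12:30-16:00.
So the common availability across everyone is 12:30-16:00.
That's a single block of 210 minutes.

210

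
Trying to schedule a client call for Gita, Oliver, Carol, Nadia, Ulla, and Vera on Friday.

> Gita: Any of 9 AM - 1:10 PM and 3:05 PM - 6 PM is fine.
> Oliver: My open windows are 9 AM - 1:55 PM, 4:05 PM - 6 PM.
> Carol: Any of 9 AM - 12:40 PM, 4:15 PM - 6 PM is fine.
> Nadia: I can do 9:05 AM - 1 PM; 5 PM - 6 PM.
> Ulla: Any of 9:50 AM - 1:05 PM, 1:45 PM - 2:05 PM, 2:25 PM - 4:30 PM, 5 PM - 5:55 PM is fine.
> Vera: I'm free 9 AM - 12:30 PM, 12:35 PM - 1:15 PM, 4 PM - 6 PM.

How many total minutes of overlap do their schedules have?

Gita ∩ Oliver: 09:00-13:10, 16:05-18:00.
Gita ∩ Oliver ∩ Carol: 09:00-12:40, 16:15-18:00.
Gita ∩ Oliver ∩ Carol ∩ Nadia: 09:05-12:40, 17:00-18:00.
Gita ∩ Oliver ∩ Carol ∩ Nadia ∩ Ulla: 09:50-12:40, 17:00-17:55.
Gita ∩ Oliver ∩ Carol ∩ Nadia ∩ Ulla ∩ Vera: 09:50-12:30, 12:35-12:40, 17:00-17:55.
Those are the intersection windows.
Summing the common windows: 160 + 5 + 55 = 220 minutes.

220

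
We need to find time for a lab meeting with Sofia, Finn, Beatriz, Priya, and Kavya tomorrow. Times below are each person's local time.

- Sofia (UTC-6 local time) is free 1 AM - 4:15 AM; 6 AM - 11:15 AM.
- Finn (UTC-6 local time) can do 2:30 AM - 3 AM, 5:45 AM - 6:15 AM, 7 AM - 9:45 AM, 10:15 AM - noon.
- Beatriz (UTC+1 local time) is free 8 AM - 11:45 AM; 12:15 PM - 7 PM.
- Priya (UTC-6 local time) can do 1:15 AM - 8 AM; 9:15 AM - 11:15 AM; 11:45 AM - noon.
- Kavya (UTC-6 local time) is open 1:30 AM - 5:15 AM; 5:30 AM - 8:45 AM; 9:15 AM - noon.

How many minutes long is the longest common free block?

Sofia in UTC: 07:00-10:15, 12:00-17:15 (add 6h to convert from UTC-6).
Finn in UTC: 08:30-09:00, 11:45-12:15, 13:00-15:45, 16:15-18:00 (add 6h to convert from UTC-6).
Beatriz in UTC: 07:00-10:45, 11:15-18:00 (subtract 1h to convert from UTC+1).
Priya in UTC: 07:15-14:00, 15:15-17:15, 17:45-18:00 (add 6h to convert from UTC-6).
Kavya in UTC: 07:30-11:15, 11:30-14:45, 15:15-18:00 (add 6h to convert from UTC-6).
Sofia ∩ Finn: 08:30-09:00, 12:00-12:15, 13:00-15:45, 16:15-17:15.
Sofia ∩ Finn ∩ Beatriz: 08:30-09:00, 12:00-12:15, 13:00-15:45, 16:15-17:15.
Sofia ∩ Finn ∩ Beatriz ∩ Priya: 08:30-09:00, 12:00-12:15, 13:00-14:00, 15:15-15:45, 16:15-17:15.
Sofia ∩ Finn ∩ Beatriz ∩ Priya ∩ Kavya: 08:30-09:00, 12:00-12:15, 13:00-14:00, 15:15-15:45, 16:15-17:15.
The longest is 13:00-14:00 at 60 minutes.

60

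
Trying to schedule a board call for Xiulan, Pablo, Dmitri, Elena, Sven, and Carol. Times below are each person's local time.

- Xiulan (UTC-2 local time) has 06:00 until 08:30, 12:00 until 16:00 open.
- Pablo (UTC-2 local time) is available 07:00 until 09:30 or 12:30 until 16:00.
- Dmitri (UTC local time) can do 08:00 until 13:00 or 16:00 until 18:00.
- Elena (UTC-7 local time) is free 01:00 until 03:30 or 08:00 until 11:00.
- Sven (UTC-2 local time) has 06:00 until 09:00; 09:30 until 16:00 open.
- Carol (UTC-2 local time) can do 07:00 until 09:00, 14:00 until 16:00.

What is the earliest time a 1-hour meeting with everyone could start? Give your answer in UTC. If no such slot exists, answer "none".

Xiulan in UTC: 08:00-10:30, 14:00-18:00 (add 2h to convert from UTC-2).
Pablo in UTC: 09:00-11:30, 14:30-18:00 (add 2h to convert from UTC-2).
Dmitri in UTC: 08:00-13:00, 16:00-18:00.
Elena in UTC: 08:00-10:30, 15:00-18:00 (add 7h to convert from UTC-7).
Sven in UTC: 08:00-11:00, 11:30-18:00 (add 2h to convert from UTC-2).
Carol in UTC: 09:00-11:00, 16:00-18:00 (add 2h to convert from UTC-2).
Xiulan ∩ Pablo: 09:00-10:30, 14:30-18:00.
Xiulan ∩ Pablo ∩ Dmitri: 09:00-10:30, 16:00-18:00.
Xiulan ∩ Pablo ∩ Dmitri ∩ Elena: 09:00-10:30, 16:00-18:00.
Xiulan ∩ Pablo ∩ Dmitri ∩ Elena ∩ Sven: 09:00-10:30, 16:00-18:00.
Xiulan ∩ Pablo ∩ Dmitri ∩ Elena ∩ Sven ∩ Carol: 09:00-10:30, 16:00-18:00.
The first common window of at least 60 minutes is 09:00-10:30, so the earliest start is 09:00.

09:00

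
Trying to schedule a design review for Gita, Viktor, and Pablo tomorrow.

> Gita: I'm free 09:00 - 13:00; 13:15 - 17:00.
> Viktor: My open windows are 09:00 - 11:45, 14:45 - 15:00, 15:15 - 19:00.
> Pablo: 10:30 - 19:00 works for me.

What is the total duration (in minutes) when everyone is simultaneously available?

Gita ∩ Viktor: 09:00-11:45, 14:45-15:00, 15:15-17:00.
Gita ∩ Viktor ∩ Pablo: 10:30-11:45, 14:45-15:00, 15:15-17:00.
Summing the common windows: 75 + 15 + 105 = 195 minutes.

195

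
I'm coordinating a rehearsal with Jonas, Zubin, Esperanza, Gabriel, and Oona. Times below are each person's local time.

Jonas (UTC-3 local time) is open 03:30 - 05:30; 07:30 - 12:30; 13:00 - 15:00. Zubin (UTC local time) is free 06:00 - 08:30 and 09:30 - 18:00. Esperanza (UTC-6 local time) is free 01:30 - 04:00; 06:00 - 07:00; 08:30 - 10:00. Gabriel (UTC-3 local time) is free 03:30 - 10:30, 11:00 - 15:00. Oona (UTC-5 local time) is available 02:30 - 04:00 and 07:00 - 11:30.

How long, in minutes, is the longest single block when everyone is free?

Jonas in UTC: 06:30-08:30, 10:30-15:30, 16:00-18:00 (add 3h to convert from UTC-3).
Zubin in UTC: 06:00-08:30, 09:30-18:00.
Esperanza in UTC: 07:30-10:00, 12:00-13:00, 14:30-16:00 (add 6h to convert from UTC-6).
Gabriel in UTC: 06:30-13:30, 14:00-18:00 (add 3h to convert from UTC-3).
Oona in UTC: 07:30-09:00, 12:00-16:30 (add 5h to convert from UTC-5).
Jonas ∩ Zubin: 06:30-08:30, 10:30-15:30, 16:00-18:00.
Jonas ∩ Zubin ∩ Esperanza: 07:30-08:30, 12:00-13:00, 14:30-15:30.
Jonas ∩ Zubin ∩ Esperanza ∩ Gabriel: 07:30-08:30, 12:00-13:00, 14:30-15:30.
Jonas ∩ Zubin ∩ Esperanza ∩ Gabriel ∩ Oona: 07:30-08:30, 12:00-13:00, 14:30-15:30.
So the common availability across everyone is 07:30-08:30, 12:00-13:00, 14:30-15:30.
The longest is 07:30-08:30 at 60 minutes.

60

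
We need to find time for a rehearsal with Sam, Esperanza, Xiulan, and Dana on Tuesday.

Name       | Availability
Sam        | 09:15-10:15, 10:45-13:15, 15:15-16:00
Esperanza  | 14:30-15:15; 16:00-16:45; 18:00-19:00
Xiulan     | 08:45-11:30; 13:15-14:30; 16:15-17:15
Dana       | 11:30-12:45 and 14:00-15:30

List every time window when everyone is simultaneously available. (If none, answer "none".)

Sam ∩ Esperanza: ∅.
Sam ∩ Esperanza ∩ Xiulan: ∅.
Sam ∩ Esperanza ∩ Xiulan ∩ Dana: ∅.
There is no time when everyone is free.

none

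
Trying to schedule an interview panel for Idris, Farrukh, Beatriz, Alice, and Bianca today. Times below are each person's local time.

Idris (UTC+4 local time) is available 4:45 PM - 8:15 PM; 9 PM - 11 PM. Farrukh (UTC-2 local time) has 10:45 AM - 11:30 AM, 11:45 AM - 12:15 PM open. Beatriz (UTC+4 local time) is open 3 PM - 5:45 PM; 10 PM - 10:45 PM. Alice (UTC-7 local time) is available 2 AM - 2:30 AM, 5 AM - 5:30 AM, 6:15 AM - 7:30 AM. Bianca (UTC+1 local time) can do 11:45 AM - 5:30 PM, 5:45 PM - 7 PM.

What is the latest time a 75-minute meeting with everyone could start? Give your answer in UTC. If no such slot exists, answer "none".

none

Idris in UTC: 12:45-16:15, 17:00-19:00 (subtract 4h to convert from UTC+4).
Farrukh in UTC: 12:45-13:30, 13:45-14:15 (add 2h to convert from UTC-2).
Beatriz in UTC: 11:00-13:45, 18:00-18:45 (subtract 4h to convert from UTC+4).
Alice in UTC: 09:00-09:30, 12:00-12:30, 13:15-14:30 (add 7h to convert from UTC-7).
Bianca in UTC: 10:45-16:30, 16:45-18:00 (subtract 1h to convert from UTC+1).
Idris ∩ Farrukh: 12:45-13:30, 13:45-14:15.
Idris ∩ Farrukh ∩ Beatriz: 12:45-13:30.
Idris ∩ Farrukh ∩ Beatriz ∩ Alice: 13:15-13:30.
Idris ∩ Farrukh ∩ Beatriz ∩ Alice ∩ Bianca: 13:15-13:30.
No common window is at least 75 minutes long.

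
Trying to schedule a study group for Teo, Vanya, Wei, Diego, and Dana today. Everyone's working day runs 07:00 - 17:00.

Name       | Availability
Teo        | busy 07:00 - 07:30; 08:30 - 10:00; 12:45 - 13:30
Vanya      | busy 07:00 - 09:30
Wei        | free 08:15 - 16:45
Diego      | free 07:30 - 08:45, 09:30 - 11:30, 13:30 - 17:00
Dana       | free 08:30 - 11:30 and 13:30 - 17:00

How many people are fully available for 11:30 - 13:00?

Teo free: 07:30-08:30, 10:00-12:45, 13:30-17:00 (invert busy blocks within the working day).
Vanya free: 09:30-17:00 (invert busy blocks within the working day).
Wei free: 08:15-16:45.
Diego free: 07:30-08:45, 09:30-11:30, 13:30-17:00.
Dana free: 08:30-11:30, 13:30-17:00.
Vanya and Wei can make the full 11:30-13:00 slot — that's 2.

2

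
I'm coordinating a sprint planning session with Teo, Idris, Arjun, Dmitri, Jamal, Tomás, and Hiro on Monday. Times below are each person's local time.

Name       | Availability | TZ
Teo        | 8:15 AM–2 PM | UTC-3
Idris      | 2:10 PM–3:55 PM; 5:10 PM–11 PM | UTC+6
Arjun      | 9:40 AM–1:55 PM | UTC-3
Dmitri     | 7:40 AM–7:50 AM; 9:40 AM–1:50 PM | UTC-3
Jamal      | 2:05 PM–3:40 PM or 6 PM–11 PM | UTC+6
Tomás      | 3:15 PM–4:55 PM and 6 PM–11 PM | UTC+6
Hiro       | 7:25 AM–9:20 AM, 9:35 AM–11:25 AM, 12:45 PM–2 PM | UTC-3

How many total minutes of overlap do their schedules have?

Teo in UTC: 11:15-17:00 (add 3h to convert from UTC-3).
Idris in UTC: 08:10-09:55, 11:10-17:00 (subtract 6h to convert from UTC+6).
Arjun in UTC: 12:40-16:55 (add 3h to convert from UTC-3).
Dmitri in UTC: 10:40-10:50, 12:40-16:50 (add 3h to convert from UTC-3).
Jamal in UTC: 08:05-09:40, 12:00-17:00 (subtract 6h to convert from UTC+6).
Tomás in UTC: 09:15-10:55, 12:00-17:00 (subtract 6h to convert from UTC+6).
Hiro in UTC: 10:25-12:20, 12:35-14:25, 15:45-17:00 (add 3h to convert from UTC-3).
Teo ∩ Idris: 11:15-17:00.
Teo ∩ Idris ∩ Arjun: 12:40-16:55.
Teo ∩ Idris ∩ Arjun ∩ Dmitri: 12:40-16:50.
Teo ∩ Idris ∩ Arjun ∩ Dmitri ∩ Jamal: 12:40-16:50.
Teo ∩ Idris ∩ Arjun ∩ Dmitri ∩ Jamal ∩ Tomás: 12:40-16:50.
Teo ∩ Idris ∩ Arjun ∩ Dmitri ∩ Jamal ∩ Tomás ∩ Hiro: 12:40-14:25, 15:45-16:50.
Summing the common windows: 105 + 65 = 170 minutes.

170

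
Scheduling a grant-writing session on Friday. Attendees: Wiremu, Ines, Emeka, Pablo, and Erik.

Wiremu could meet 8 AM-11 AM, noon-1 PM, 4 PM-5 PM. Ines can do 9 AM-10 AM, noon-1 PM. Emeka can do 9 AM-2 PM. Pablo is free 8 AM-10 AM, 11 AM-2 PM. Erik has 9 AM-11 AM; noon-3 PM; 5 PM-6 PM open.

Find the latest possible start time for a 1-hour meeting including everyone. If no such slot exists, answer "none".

Wiremu ∩ Ines: 09:00-10:00, 12:00-13:00.
Wiremu ∩ Ines ∩ Emeka: 09:00-10:00, 12:00-13:00.
Wiremu ∩ Ines ∩ Emeka ∩ Pablo: 09:00-10:00, 12:00-13:00.
Wiremu ∩ Ines ∩ Emeka ∩ Pablo ∩ Erik: 09:00-10:00, 12:00-13:00.
So the common availability across everyone is 09:00-10:00, 12:00-13:00.
The last common window of at least 60 minutes is 12:00-13:00; a 60-minute meeting can start as late as 12:00 and still end by 13:00.

12:00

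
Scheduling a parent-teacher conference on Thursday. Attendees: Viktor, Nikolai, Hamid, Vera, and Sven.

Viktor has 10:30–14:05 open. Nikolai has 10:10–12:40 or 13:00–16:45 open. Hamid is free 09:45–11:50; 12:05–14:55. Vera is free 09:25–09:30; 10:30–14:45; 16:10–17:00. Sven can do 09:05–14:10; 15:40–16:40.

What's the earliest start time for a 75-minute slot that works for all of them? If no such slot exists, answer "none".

Viktor ∩ Nikolai: 10:30-12:40, 13:00-14:05.
Viktor ∩ Nikolai ∩ Hamid: 10:30-11:50, 12:05-12:40, 13:00-14:05.
Viktor ∩ Nikolai ∩ Hamid ∩ Vera: 10:30-11:50, 12:05-12:40, 13:00-14:05.
Viktor ∩ Nikolai ∩ Hamid ∩ Vera ∩ Sven: 10:30-11:50, 12:05-12:40, 13:00-14:05.
The first common window of at least 75 minutes is 10:30-11:50, so the earliest start is 10:30.

10:30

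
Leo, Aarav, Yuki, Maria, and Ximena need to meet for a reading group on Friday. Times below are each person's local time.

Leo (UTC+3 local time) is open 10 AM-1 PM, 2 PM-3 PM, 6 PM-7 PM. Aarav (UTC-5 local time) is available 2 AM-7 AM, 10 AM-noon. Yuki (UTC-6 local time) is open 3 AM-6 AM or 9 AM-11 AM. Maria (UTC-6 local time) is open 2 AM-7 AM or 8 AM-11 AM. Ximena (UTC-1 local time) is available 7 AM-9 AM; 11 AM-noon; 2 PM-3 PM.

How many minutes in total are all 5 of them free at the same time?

120

Leo in UTC: 07:00-10:00, 11:00-12:00, 15:00-16:00 (subtract 3h to convert from UTC+3).
Aarav in UTC: 07:00-12:00, 15:00-17:00 (add 5h to convert from UTC-5).
Yuki in UTC: 09:00-12:00, 15:00-17:00 (add 6h to convert from UTC-6).
Maria in UTC: 08:00-13:00, 14:00-17:00 (add 6h to convert from UTC-6).
Ximena in UTC: 08:00-10:00, 12:00-13:00, 15:00-16:00 (add 1h to convert from UTC-1).
Leo ∩ Aarav: 07:00-10:00, 11:00-12:00, 15:00-16:00.
Leo ∩ Aarav ∩ Yuki: 09:00-10:00, 11:00-12:00, 15:00-16:00.
Leo ∩ Aarav ∩ Yuki ∩ Maria: 09:00-10:00, 11:00-12:00, 15:00-16:00.
Leo ∩ Aarav ∩ Yuki ∩ Maria ∩ Ximena: 09:00-10:00, 15:00-16:00.
Summing the common windows: 60 + 60 = 120 minutes.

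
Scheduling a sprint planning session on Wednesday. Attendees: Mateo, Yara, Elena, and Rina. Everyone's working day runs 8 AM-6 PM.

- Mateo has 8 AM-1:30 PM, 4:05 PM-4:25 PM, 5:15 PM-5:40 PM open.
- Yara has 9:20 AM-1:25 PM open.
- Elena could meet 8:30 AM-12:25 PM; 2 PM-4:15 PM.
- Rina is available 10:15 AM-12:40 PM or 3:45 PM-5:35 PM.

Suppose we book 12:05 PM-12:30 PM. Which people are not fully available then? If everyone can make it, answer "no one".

Mateo: free for 12:05-12:30. Yara: free for 12:05-12:30. Elena: not fully free for 12:05-12:30. Rina: free for 12:05-12:30.

Elena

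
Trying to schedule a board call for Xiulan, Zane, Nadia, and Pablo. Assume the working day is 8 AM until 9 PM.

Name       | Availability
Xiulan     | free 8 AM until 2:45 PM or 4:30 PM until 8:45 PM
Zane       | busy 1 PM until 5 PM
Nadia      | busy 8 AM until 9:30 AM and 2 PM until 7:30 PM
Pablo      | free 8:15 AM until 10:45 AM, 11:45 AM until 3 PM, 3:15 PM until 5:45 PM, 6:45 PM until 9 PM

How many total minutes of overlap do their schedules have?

Xiulan free: 08:00-14:45, 16:30-20:45.
Zane free: 08:00-13:00, 17:00-21:00 (invert busy blocks within the working day).
Nadia free: 09:30-14:00, 19:30-21:00 (invert busy blocks within the working day).
Pablo free: 08:15-10:45, 11:45-15:00, 15:15-17:45, 18:45-21:00.
Xiulan ∩ Zane: 08:00-13:00, 17:00-20:45.
Xiulan ∩ Zane ∩ Nadia: 09:30-13:00, 19:30-20:45.
Xiulan ∩ Zane ∩ Nadia ∩ Pablo: 09:30-10:45, 11:45-13:00, 19:30-20:45.
Summing the common windows: 75 + 75 + 75 = 225 minutes.

225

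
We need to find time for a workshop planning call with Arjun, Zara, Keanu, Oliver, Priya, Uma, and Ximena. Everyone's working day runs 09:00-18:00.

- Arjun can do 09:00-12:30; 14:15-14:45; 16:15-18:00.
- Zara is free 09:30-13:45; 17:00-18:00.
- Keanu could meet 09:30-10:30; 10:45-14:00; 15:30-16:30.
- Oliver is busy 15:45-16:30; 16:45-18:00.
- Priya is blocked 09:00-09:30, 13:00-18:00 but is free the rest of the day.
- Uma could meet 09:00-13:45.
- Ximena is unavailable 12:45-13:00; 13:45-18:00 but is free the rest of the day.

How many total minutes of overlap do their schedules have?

165

Arjun free: 09:00-12:30, 14:15-14:45, 16:15-18:00.
Zara free: 09:30-13:45, 17:00-18:00.
Keanu free: 09:30-10:30, 10:45-14:00, 15:30-16:30.
Oliver free: 09:00-15:45, 16:30-16:45 (invert busy blocks within the working day).
Priya free: 09:30-13:00 (invert busy blocks within the working day).
Uma free: 09:00-13:45.
Ximena free: 09:00-12:45, 13:00-13:45 (invert busy blocks within the working day).
Arjun ∩ Zara: 09:30-12:30, 17:00-18:00.
Arjun ∩ Zara ∩ Keanu: 09:30-10:30, 10:45-12:30.
Arjun ∩ Zara ∩ Keanu ∩ Oliver: 09:30-10:30, 10:45-12:30.
Arjun ∩ Zara ∩ Keanu ∩ Oliver ∩ Priya: 09:30-10:30, 10:45-12:30.
Arjun ∩ Zara ∩ Keanu ∩ Oliver ∩ Priya ∩ Uma: 09:30-10:30, 10:45-12:30.
Arjun ∩ Zara ∩ Keanu ∩ Oliver ∩ Priya ∩ Uma ∩ Ximena: 09:30-10:30, 10:45-12:30.
Summing the common windows: 60 + 105 = 165 minutes.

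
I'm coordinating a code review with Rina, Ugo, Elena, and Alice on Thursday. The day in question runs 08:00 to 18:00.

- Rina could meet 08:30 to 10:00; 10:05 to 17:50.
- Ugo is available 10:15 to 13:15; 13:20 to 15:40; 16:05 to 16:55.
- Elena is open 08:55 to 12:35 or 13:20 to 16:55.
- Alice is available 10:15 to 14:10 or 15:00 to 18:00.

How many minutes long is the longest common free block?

Rina ∩ Ugo: 10:15-13:15, 13:20-15:40, 16:05-16:55.
Rina ∩ Ugo ∩ Elena: 10:15-12:35, 13:20-15:40, 16:05-16:55.
Rina ∩ Ugo ∩ Elena ∩ Alice: 10:15-12:35, 13:20-14:10, 15:00-15:40, 16:05-16:55.
Those are the intersection windows.
The longest is 10:15-12:35 at 140 minutes.

140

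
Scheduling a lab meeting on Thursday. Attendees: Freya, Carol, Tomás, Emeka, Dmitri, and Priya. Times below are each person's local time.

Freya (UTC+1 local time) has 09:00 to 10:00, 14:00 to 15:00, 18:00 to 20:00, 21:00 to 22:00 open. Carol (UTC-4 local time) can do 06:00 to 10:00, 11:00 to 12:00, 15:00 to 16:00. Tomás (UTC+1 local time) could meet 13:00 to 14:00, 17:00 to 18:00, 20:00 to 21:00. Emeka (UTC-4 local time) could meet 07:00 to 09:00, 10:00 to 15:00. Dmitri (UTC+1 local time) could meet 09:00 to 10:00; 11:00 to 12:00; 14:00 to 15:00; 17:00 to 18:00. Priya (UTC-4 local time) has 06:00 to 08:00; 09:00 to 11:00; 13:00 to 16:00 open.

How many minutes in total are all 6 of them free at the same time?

0

Freya in UTC: 08:00-09:00, 13:00-14:00, 17:00-19:00, 20:00-21:00 (subtract 1h to convert from UTC+1).
Carol in UTC: 10:00-14:00, 15:00-16:00, 19:00-20:00 (add 4h to convert from UTC-4).
Tomás in UTC: 12:00-13:00, 16:00-17:00, 19:00-20:00 (subtract 1h to convert from UTC+1).
Emeka in UTC: 11:00-13:00, 14:00-19:00 (add 4h to convert from UTC-4).
Dmitri in UTC: 08:00-09:00, 10:00-11:00, 13:00-14:00, 16:00-17:00 (subtract 1h to convert from UTC+1).
Priya in UTC: 10:00-12:00, 13:00-15:00, 17:00-20:00 (add 4h to convert from UTC-4).
Freya ∩ Carol: 13:00-14:00.
Freya ∩ Carol ∩ Tomás: ∅.
Freya ∩ Carol ∩ Tomás ∩ Emeka: ∅.
Freya ∩ Carol ∩ Tomás ∩ Emeka ∩ Dmitri: ∅.
Freya ∩ Carol ∩ Tomás ∩ Emeka ∩ Dmitri ∩ Priya: ∅.
There is no time when everyone is free.
There is no common window, so the total is 0 minutes.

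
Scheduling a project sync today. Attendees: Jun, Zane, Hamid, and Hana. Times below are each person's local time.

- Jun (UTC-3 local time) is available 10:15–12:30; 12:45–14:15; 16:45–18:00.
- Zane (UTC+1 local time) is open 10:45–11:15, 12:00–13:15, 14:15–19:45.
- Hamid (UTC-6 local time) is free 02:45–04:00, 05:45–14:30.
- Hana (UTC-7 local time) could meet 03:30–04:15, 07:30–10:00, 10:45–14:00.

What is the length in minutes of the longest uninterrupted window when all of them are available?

Jun in UTC: 13:15-15:30, 15:45-17:15, 19:45-21:00 (add 3h to convert from UTC-3).
Zane in UTC: 09:45-10:15, 11:00-12:15, 13:15-18:45 (subtract 1h to convert from UTC+1).
Hamid in UTC: 08:45-10:00, 11:45-20:30 (add 6h to convert from UTC-6).
Hana in UTC: 10:30-11:15, 14:30-17:00, 17:45-21:00 (add 7h to convert from UTC-7).
Jun ∩ Zane: 13:15-15:30, 15:45-17:15.
Jun ∩ Zane ∩ Hamid: 13:15-15:30, 15:45-17:15.
Jun ∩ Zane ∩ Hamid ∩ Hana: 14:30-15:30, 15:45-17:00.
The longest is 15:45-17:00 at 75 minutes.

75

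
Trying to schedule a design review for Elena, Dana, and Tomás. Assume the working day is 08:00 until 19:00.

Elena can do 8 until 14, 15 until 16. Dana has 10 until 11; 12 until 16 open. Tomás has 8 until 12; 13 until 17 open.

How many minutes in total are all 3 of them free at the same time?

180

Elena ∩ Dana: 10:00-11:00, 12:00-14:00, 15:00-16:00.
Elena ∩ Dana ∩ Tomás: 10:00-11:00, 13:00-14:00, 15:00-16:00.
Summing the common windows: 60 + 60 + 60 = 180 minutes.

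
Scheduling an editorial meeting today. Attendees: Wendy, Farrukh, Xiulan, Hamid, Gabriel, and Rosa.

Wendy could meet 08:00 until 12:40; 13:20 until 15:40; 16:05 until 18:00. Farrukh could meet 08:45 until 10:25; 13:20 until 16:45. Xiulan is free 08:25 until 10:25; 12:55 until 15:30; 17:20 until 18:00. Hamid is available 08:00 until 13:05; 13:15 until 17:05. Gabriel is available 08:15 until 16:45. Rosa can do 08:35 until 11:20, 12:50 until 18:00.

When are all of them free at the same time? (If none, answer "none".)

08:45-10:25, 13:20-15:30

Wendy ∩ Farrukh: 08:45-10:25, 13:20-15:40, 16:05-16:45.
Wendy ∩ Farrukh ∩ Xiulan: 08:45-10:25, 13:20-15:30.
Wendy ∩ Farrukh ∩ Xiulan ∩ Hamid: 08:45-10:25, 13:20-15:30.
Wendy ∩ Farrukh ∩ Xiulan ∩ Hamid ∩ Gabriel: 08:45-10:25, 13:20-15:30.
Wendy ∩ Farrukh ∩ Xiulan ∩ Hamid ∩ Gabriel ∩ Rosa: 08:45-10:25, 13:20-15:30.
So the common availability across everyone is 08:45-10:25, 13:20-15:30.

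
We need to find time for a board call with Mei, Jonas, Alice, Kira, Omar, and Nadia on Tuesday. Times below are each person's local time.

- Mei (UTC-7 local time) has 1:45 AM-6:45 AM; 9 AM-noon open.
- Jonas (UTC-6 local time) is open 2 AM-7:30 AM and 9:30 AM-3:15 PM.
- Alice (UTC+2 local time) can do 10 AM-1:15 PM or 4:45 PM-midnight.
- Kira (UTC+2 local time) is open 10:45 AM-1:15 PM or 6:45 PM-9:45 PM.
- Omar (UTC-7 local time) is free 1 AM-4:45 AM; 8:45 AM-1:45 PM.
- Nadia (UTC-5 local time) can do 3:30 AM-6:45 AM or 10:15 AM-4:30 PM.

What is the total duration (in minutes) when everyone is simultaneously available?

Mei in UTC: 08:45-13:45, 16:00-19:00 (add 7h to convert from UTC-7).
Jonas in UTC: 08:00-13:30, 15:30-21:15 (add 6h to convert from UTC-6).
Alice in UTC: 08:00-11:15, 14:45-22:00 (subtract 2h to convert from UTC+2).
Kira in UTC: 08:45-11:15, 16:45-19:45 (subtract 2h to convert from UTC+2).
Omar in UTC: 08:00-11:45, 15:45-20:45 (add 7h to convert from UTC-7).
Nadia in UTC: 08:30-11:45, 15:15-21:30 (add 5h to convert from UTC-5).
Mei ∩ Jonas: 08:45-13:30, 16:00-19:00.
Mei ∩ Jonas ∩ Alice: 08:45-11:15, 16:00-19:00.
Mei ∩ Jonas ∩ Alice ∩ Kira: 08:45-11:15, 16:45-19:00.
Mei ∩ Jonas ∩ Alice ∩ Kira ∩ Omar: 08:45-11:15, 16:45-19:00.
Mei ∩ Jonas ∩ Alice ∩ Kira ∩ Omar ∩ Nadia: 08:45-11:15, 16:45-19:00.
Summing the common windows: 150 + 135 = 285 minutes.

285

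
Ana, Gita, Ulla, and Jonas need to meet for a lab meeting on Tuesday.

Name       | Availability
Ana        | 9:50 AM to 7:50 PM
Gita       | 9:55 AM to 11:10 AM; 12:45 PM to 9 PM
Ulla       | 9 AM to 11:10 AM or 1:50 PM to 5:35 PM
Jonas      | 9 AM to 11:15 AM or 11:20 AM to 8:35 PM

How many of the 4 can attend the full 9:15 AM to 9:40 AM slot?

Ulla and Jonas can make the full 09:15-09:40 slot — that's 2.

2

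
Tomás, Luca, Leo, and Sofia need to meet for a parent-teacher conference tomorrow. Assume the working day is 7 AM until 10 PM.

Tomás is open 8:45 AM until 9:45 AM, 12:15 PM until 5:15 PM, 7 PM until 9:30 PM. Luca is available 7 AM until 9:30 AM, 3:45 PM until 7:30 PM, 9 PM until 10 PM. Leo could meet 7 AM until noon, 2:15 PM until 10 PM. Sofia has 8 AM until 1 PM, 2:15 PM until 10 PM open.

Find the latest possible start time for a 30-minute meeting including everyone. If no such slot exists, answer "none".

21:00

Tomás ∩ Luca: 08:45-09:30, 15:45-17:15, 19:00-19:30, 21:00-21:30.
Tomás ∩ Luca ∩ Leo: 08:45-09:30, 15:45-17:15, 19:00-19:30, 21:00-21:30.
Tomás ∩ Luca ∩ Leo ∩ Sofia: 08:45-09:30, 15:45-17:15, 19:00-19:30, 21:00-21:30.
The last common window of at least 30 minutes is 21:00-21:30; a 30-minute meeting can start as late as 21:00 and still end by 21:30.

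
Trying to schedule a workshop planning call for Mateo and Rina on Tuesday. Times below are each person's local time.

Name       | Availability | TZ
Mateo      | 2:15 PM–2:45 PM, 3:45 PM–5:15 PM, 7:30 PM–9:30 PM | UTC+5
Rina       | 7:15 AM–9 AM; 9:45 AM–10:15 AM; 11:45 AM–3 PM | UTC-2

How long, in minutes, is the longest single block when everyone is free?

120

Mateo in UTC: 09:15-09:45, 10:45-12:15, 14:30-16:30 (subtract 5h to convert from UTC+5).
Rina in UTC: 09:15-11:00, 11:45-12:15, 13:45-17:00 (add 2h to convert from UTC-2).
Mateo ∩ Rina: 09:15-09:45, 10:45-11:00, 11:45-12:15, 14:30-16:30.
So the common availability across everyone is 09:15-09:45, 10:45-11:00, 11:45-12:15, 14:30-16:30.
The longest is 14:30-16:30 at 120 minutes.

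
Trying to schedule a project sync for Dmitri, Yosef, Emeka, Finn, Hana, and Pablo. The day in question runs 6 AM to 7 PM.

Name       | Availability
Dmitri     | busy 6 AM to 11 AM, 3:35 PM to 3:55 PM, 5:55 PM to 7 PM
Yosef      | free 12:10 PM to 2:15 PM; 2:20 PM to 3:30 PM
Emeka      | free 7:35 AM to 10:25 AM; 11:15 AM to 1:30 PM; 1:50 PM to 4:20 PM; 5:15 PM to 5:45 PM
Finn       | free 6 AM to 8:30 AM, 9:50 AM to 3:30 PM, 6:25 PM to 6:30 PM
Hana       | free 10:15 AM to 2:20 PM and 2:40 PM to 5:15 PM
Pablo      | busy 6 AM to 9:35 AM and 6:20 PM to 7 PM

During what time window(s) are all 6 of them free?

Dmitri free: 11:00-15:35, 15:55-17:55 (invert busy blocks within the working day).
Yosef free: 12:10-14:15, 14:20-15:30.
Emeka free: 07:35-10:25, 11:15-13:30, 13:50-16:20, 17:15-17:45.
Finn free: 06:00-08:30, 09:50-15:30, 18:25-18:30.
Hana free: 10:15-14:20, 14:40-17:15.
Pablo free: 09:35-18:20 (invert busy blocks within the working day).
Dmitri ∩ Yosef: 12:10-14:15, 14:20-15:30.
Dmitri ∩ Yosef ∩ Emeka: 12:10-13:30, 13:50-14:15, 14:20-15:30.
Dmitri ∩ Yosef ∩ Emeka ∩ Finn: 12:10-13:30, 13:50-14:15, 14:20-15:30.
Dmitri ∩ Yosef ∩ Emeka ∩ Finn ∩ Hana: 12:10-13:30, 13:50-14:15, 14:40-15:30.
Dmitri ∩ Yosef ∩ Emeka ∩ Finn ∩ Hana ∩ Pablo: 12:10-13:30, 13:50-14:15, 14:40-15:30.

12:10-13:30, 13:50-14:15, 14:40-15:30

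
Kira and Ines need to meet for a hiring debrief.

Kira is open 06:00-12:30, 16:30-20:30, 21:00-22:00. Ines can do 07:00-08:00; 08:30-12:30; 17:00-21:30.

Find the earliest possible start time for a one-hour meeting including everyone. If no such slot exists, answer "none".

07:00

Kira ∩ Ines: 07:00-08:00, 08:30-12:30, 17:00-20:30, 21:00-21:30.
The first common window of at least 60 minutes is 07:00-08:00, so the earliest start is 07:00.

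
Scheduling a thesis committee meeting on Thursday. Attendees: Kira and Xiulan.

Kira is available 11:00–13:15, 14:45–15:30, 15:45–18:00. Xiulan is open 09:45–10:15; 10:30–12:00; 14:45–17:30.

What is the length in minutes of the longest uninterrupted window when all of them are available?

Kira ∩ Xiulan: 11:00-12:00, 14:45-15:30, 15:45-17:30.
The longest is 15:45-17:30 at 105 minutes.

105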